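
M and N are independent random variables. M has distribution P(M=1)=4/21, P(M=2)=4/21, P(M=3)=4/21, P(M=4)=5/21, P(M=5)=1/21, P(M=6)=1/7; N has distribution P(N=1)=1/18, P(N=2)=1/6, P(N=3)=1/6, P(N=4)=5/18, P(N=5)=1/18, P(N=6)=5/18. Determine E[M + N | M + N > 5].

2284/281

P(M + N > 5) = 281/378.
Summing (M+N)·P(x,y) over outcomes with M + N > 5 gives 1142/189.
E[M + N | M + N > 5] = (1142/189) / (281/378) = 2284/281.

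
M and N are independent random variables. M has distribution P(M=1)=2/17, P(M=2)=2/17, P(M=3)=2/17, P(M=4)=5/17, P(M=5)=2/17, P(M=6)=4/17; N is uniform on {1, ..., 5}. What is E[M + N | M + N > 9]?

52/5

P(M + N > 9) = 2/17.
Summing (M+N)·P(x,y) over outcomes with M + N > 9 gives 104/85.
E[M + N | M + N > 9] = (104/85) / (2/17) = 52/5.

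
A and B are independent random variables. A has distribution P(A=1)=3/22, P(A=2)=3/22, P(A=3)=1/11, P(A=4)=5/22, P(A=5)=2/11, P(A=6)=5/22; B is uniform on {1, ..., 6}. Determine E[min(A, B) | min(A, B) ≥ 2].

319/95

P(min(A, B) ≥ 2) = 95/132.
Summing min(A,B)·P(x,y) over outcomes with min(A, B) ≥ 2 gives 29/12.
E[min(A, B) | min(A, B) ≥ 2] = (29/12) / (95/132) = 319/95.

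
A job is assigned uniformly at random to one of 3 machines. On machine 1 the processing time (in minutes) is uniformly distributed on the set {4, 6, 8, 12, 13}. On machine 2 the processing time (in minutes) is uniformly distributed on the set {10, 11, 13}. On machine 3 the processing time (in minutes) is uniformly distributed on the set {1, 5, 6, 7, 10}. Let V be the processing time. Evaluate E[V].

E[V | machine 1] = (4+6+8+12+13)/5 = 43/5.
E[V | machine 2] = (10+11+13)/3 = 34/3.
E[V | machine 3] = (1+5+6+7+10)/5 = 29/5.
By the law of total expectation,
E[V] = (1/3)·(43/5) + (1/3)·(34/3) + (1/3)·(29/5) = 386/45.

386/45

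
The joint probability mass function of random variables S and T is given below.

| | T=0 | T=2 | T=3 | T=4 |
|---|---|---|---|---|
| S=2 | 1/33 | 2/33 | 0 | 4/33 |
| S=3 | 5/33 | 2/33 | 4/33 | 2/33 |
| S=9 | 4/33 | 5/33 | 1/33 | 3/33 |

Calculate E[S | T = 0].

P(T = 0) = 10/33.
Σ S·P over the event = 2·(1/33) + 3·(5/33) + 9·(4/33) = 53/33.
E[S | T = 0] = (53/33) / (10/33) = 53/10.

53/10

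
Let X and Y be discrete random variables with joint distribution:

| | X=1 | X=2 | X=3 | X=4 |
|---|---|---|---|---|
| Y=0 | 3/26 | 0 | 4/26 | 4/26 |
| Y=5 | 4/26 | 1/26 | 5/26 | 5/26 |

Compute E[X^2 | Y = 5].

P(Y = 5) = 15/26.
Σ X^2·P over the event = 1·(4/26) + 4·(1/26) + 9·(5/26) + 16·(5/26) = 133/26.
E[X^2 | Y = 5] = (133/26) / (15/26) = 133/15.

133/15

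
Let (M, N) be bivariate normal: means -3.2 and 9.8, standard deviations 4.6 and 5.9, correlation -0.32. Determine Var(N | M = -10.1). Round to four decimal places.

31.2455

Var(N | M=x) = (1 − ρ²)·σ_N².
Var(N | M=-10.1) = (5.9)²·(1 − (-0.32)²) = 34.81·0.8976 = 31.2455.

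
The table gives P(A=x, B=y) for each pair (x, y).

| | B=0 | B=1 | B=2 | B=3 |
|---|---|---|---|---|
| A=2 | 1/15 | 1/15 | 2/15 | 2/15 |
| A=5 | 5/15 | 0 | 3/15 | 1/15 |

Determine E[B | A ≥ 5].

1

P(A ≥ 5) = 3/5.
Σ B·P over the event = 0·(5/15) + 2·(3/15) + 3·(1/15) = 3/5.
E[B | A ≥ 5] = (3/5) / (3/5) = 1.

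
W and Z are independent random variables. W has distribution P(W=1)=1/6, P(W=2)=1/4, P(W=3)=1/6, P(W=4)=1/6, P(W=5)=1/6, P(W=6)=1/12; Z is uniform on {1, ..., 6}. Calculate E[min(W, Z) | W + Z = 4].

10/7

P(W + Z = 4) = 7/72.
Summing min(W,Z)·P(x,y) over outcomes with W + Z = 4 gives 5/36.
E[min(W, Z) | W + Z = 4] = (5/36) / (7/72) = 10/7.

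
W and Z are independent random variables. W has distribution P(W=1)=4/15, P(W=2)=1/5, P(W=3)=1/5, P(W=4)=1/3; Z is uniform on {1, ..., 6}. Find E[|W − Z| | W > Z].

P(W > Z) = 4/15.
Summing |W−Z|·P(x,y) over outcomes with W > Z gives 7/15.
E[|W − Z| | W > Z] = (7/15) / (4/15) = 7/4.

7/4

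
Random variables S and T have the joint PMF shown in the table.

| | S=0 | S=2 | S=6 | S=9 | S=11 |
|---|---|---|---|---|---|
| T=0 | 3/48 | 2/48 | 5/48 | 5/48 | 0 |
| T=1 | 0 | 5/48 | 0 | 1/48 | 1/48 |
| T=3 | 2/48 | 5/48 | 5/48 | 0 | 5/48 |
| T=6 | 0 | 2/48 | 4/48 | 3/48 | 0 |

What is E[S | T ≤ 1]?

P(T ≤ 1) = 11/24.
Σ S·P over the event = 0·(3/48) + 2·(2/48) + 2·(5/48) + 6·(5/48) + 9·(5/48) + 9·(1/48) + 11·(1/48) = 109/48.
E[S | T ≤ 1] = (109/48) / (11/24) = 109/22.

109/22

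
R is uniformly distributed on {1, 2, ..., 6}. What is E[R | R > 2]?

9/2

Given R > 2, R is equally likely to be any of {3, 4, 5, 6}.
E[R | R > 2] = (3 + 4 + 5 + 6) / 4 = 9/2.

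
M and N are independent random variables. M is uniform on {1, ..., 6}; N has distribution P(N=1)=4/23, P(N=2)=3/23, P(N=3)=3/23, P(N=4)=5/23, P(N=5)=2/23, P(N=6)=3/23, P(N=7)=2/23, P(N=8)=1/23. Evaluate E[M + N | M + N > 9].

P(M + N > 9) = 31/138.
Summing (M+N)·P(x,y) over outcomes with M + N > 9 gives 343/138.
E[M + N | M + N > 9] = (343/138) / (31/138) = 343/31.

343/31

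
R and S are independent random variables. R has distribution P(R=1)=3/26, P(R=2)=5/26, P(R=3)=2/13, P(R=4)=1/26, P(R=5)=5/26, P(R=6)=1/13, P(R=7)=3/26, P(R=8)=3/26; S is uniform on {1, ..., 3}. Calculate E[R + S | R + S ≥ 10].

31/3

P(R + S ≥ 10) = 3/26.
Summing (R+S)·P(x,y) over outcomes with R + S ≥ 10 gives 31/26.
E[R + S | R + S ≥ 10] = (31/26) / (3/26) = 31/3.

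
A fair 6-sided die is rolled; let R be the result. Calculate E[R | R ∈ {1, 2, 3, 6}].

3

P(R ∈ {1, 2, 3, 6}) = 2/3.
Σ over the event: 1·1/6 + 2·1/6 + 3·1/6 + 6·1/6 = 2.
E[R | R ∈ {1, 2, 3, 6}] = (2) / (2/3) = 3.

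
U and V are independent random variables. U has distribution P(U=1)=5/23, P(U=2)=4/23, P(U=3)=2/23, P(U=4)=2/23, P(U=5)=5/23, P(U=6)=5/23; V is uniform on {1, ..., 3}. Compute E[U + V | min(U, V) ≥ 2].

P(min(U, V) ≥ 2) = 12/23.
Summing (U+V)·P(x,y) over outcomes with min(U, V) ≥ 2 gives 244/69.
E[U + V | min(U, V) ≥ 2] = (244/69) / (12/23) = 61/9.

61/9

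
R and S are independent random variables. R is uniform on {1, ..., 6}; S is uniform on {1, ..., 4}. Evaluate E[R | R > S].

32/7

P(R > S) = 7/12.
Summing R·P(x,y) over outcomes with R > S gives 8/3.
E[R | R > S] = (8/3) / (7/12) = 32/7.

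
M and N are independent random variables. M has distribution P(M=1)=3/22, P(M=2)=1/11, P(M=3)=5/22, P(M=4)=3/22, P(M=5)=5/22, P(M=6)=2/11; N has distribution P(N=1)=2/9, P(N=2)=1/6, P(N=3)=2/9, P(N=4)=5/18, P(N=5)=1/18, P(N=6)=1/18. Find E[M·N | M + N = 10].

677/28

P(M + N = 10) = 7/99.
Summing MN·P(x,y) over outcomes with M + N = 10 gives 677/396.
E[M·N | M + N = 10] = (677/396) / (7/99) = 677/28.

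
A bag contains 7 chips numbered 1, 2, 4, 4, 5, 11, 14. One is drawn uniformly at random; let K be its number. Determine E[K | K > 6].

25/2

P(K > 6) = 2/7.
Σ over the event: 11·1/7 + 14·1/7 = 25/7.
E[K | K > 6] = (25/7) / (2/7) = 25/2.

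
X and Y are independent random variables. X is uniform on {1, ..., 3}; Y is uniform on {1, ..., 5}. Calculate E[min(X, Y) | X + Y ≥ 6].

Outcomes with X + Y ≥ 6: (1,5), (2,4), (2,5), (3,3), (3,4), (3,5), each with probability 1/15.
E[min(X, Y) | X + Y ≥ 6] = (1 + 2 + 2 + 3 + 3 + 3) / 6 = 7/3.

7/3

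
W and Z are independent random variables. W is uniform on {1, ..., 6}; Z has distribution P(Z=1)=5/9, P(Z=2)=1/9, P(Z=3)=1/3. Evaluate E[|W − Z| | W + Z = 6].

P(W + Z = 6) = 1/6.
Summing |W−Z|·P(x,y) over outcomes with W + Z = 6 gives 11/27.
E[|W − Z| | W + Z = 6] = (11/27) / (1/6) = 22/9.

22/9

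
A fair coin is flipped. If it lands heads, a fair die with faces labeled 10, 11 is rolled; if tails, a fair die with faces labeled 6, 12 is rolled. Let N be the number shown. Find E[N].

E[N | heads] = (10+11)/2 = 21/2.
E[N | tails] = (6+12)/2 = 9.
E[N] = (1/2)·(21/2) + (1/2)·(9) = 39/4.

39/4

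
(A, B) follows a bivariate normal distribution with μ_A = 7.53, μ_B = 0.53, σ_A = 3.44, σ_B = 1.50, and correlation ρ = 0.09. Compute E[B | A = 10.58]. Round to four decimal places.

For a bivariate normal, E[B | A=x] = μ_B + ρ·(σ_B/σ_A)·(x − μ_A).
E[B | A=10.58] = 0.53 + (0.09)·(1.50/3.44)·(10.58 − (7.53)) = 0.53 + (0.039244)·(3.05) = 0.6497.

0.6497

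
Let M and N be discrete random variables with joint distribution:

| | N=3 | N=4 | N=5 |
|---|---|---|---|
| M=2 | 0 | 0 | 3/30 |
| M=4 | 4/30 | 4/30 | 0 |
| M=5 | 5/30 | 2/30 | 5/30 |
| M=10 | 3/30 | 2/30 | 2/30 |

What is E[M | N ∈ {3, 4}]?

P(N ∈ {3, 4}) = 2/3.
Summing M·P(M=x,N=y) over the conditioning event gives 39/10.
E[M | N ∈ {3, 4}] = (39/10) / (2/3) = 117/20.

117/20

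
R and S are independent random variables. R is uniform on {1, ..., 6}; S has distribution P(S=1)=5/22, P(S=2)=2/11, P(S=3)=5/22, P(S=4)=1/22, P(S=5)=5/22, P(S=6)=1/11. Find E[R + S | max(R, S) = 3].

115/24

P(max(R, S) = 3) = 2/11.
Summing (R+S)·P(x,y) over outcomes with max(R, S) = 3 gives 115/132.
E[R + S | max(R, S) = 3] = (115/132) / (2/11) = 115/24.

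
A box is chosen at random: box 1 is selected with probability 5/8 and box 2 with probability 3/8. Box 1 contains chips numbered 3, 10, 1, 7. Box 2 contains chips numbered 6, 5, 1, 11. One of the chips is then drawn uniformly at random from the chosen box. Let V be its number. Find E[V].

E[V | box 1] = (3+10+1+7)/4 = 21/4.
E[V | box 2] = (6+5+1+11)/4 = 23/4.
By the law of total expectation,
E[V] = (5/8)·(21/4) + (3/8)·(23/4) = 87/16.

87/16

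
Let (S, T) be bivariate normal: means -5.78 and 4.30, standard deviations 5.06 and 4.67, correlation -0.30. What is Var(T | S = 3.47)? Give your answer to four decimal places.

Var(T | S=x) = (1 − ρ²)·σ_T².
Var(T | S=3.47) = (4.67)²·(1 − (-0.30)²) = 21.8089·0.91 = 19.8461.

19.8461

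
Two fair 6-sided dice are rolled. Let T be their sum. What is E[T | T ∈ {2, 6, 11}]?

P(T ∈ {2, 6, 11}) = 2/9.
Σ over the event: 2·1/36 + 6·5/36 + 11·1/18 = 3/2.
E[T | T ∈ {2, 6, 11}] = (3/2) / (2/9) = 27/4.

27/4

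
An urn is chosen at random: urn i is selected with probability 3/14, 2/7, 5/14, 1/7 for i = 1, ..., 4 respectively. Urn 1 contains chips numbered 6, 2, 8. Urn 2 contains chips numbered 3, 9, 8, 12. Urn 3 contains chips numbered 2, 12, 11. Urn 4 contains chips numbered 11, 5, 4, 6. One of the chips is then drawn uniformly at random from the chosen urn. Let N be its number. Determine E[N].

E[N | urn 1] = (6+2+8)/3 = 16/3.
E[N | urn 2] = (3+9+8+12)/4 = 8.
E[N | urn 3] = (2+12+11)/3 = 25/3.
E[N | urn 4] = (11+5+4+6)/4 = 13/2.
E[N] = (3/14)·(16/3) + (2/7)·(8) + (5/14)·(25/3) + (1/7)·(13/2) = 22/3.

22/3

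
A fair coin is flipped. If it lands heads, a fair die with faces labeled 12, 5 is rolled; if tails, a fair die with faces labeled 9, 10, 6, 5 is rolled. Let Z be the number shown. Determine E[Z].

8

E[Z | heads] = (12+5)/2 = 17/2.
E[Z | tails] = (9+10+6+5)/4 = 15/2.
E[Z] = (1/2)·(17/2) + (1/2)·(15/2) = 8.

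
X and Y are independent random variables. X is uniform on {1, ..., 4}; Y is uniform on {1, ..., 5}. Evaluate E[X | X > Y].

10/3

P(X > Y) = 3/10.
Summing X·P(x,y) over outcomes with X > Y gives 1.
E[X | X > Y] = (1) / (3/10) = 10/3.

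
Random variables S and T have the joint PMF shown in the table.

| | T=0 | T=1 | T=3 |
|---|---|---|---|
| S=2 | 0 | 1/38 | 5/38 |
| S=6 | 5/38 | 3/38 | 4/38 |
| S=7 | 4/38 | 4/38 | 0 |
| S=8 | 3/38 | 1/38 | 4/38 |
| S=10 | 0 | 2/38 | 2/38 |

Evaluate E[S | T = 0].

P(T = 0) = 6/19.
Σ S·P over the event = 6·(5/38) + 7·(4/38) + 8·(3/38) = 41/19.
E[S | T = 0] = (41/19) / (6/19) = 41/6.

41/6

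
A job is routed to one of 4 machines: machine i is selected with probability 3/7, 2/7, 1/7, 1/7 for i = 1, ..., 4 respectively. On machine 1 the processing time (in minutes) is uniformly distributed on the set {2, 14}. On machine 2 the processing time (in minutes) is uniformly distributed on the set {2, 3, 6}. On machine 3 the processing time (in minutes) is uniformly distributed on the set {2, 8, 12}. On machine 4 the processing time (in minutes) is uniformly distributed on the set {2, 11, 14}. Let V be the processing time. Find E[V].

143/21

E[V | machine 1] = (2+14)/2 = 8.
E[V | machine 2] = (2+3+6)/3 = 11/3.
E[V | machine 3] = (2+8+12)/3 = 22/3.
E[V | machine 4] = (2+11+14)/3 = 9.
By the law of total expectation,
E[V] = (3/7)·(8) + (2/7)·(11/3) + (1/7)·(22/3) + (1/7)·(9) = 143/21.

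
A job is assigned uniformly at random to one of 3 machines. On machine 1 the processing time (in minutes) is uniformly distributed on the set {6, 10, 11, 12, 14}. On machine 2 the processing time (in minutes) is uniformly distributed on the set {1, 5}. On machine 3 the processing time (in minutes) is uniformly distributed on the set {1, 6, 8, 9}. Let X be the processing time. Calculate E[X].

98/15

E[X | machine 1] = (6+10+11+12+14)/5 = 53/5.
E[X | machine 2] = (1+5)/2 = 3.
E[X | machine 3] = (1+6+8+9)/4 = 6.
E[X] = (1/3)·(53/5) + (1/3)·(3) + (1/3)·(6) = 98/15.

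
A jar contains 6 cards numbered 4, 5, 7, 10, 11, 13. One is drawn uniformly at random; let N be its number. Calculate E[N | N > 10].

P(N > 10) = 1/3.
Σ over the event: 11·1/6 + 13·1/6 = 4.
E[N | N > 10] = (4) / (1/3) = 12.

12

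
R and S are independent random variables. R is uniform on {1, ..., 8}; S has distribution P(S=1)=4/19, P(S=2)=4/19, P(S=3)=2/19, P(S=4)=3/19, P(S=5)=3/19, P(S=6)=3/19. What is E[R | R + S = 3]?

P(R + S = 3) = 1/19.
Summing R·P(x,y) over outcomes with R + S = 3 gives 3/38.
E[R | R + S = 3] = (3/38) / (1/19) = 3/2.

3/2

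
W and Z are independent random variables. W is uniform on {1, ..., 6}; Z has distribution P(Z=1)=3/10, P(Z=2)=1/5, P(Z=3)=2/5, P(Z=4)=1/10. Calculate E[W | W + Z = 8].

P(W + Z = 8) = 7/60.
Summing W·P(x,y) over outcomes with W + Z = 8 gives 3/5.
E[W | W + Z = 8] = (3/5) / (7/60) = 36/7.

36/7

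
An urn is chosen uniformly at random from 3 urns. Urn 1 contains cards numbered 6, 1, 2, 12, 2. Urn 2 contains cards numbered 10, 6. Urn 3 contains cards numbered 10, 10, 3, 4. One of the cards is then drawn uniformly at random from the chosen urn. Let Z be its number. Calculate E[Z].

129/20

E[Z | urn 1] = (6+1+2+12+2)/5 = 23/5.
E[Z | urn 2] = (10+6)/2 = 8.
E[Z | urn 3] = (10+10+3+4)/4 = 27/4.
E[Z] = (1/3)·(23/5) + (1/3)·(8) + (1/3)·(27/4) = 129/20.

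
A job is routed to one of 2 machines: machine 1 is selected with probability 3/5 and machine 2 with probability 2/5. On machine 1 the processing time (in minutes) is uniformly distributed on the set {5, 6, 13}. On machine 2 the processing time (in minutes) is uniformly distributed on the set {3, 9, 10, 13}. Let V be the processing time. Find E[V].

83/10

E[V | machine 1] = (5+6+13)/3 = 8.
E[V | machine 2] = (3+9+10+13)/4 = 35/4.
E[V] = (3/5)·(8) + (2/5)·(35/4) = 83/10.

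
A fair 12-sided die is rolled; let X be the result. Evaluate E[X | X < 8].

4

Given X < 8, X is equally likely to be any of {1, 2, 3, 4, 5, 6, 7}.
E[X | X < 8] = (1 + 2 + 3 + 4 + 5 + 6 + 7) / 7 = 4.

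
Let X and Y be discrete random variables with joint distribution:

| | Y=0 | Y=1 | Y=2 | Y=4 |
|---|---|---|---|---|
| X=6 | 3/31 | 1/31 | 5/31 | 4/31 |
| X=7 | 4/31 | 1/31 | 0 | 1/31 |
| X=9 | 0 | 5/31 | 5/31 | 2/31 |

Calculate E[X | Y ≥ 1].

91/12

P(Y ≥ 1) = 24/31.
Σ X·P over the event = 6·(1/31) + 6·(5/31) + 6·(4/31) + 7·(1/31) + 7·(1/31) + 9·(5/31) + 9·(5/31) + 9·(2/31) = 182/31.
E[X | Y ≥ 1] = (182/31) / (24/31) = 91/12.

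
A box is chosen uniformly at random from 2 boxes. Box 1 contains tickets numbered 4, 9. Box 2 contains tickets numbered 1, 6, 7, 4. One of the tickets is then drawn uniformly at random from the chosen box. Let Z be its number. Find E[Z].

11/2

E[Z | box 1] = (4+9)/2 = 13/2.
E[Z | box 2] = (1+6+7+4)/4 = 9/2.
By the law of total expectation,
E[Z] = (1/2)·(13/2) + (1/2)·(9/2) = 11/2.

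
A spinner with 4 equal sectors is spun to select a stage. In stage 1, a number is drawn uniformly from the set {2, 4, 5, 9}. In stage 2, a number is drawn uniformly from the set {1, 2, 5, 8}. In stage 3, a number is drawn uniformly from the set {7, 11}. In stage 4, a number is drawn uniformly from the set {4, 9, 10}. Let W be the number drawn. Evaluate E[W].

E[W | stage 1] = (2+4+5+9)/4 = 5.
E[W | stage 2] = (1+2+5+8)/4 = 4.
E[W | stage 3] = (7+11)/2 = 9.
E[W | stage 4] = (4+9+10)/3 = 23/3.
E[W] = (1/4)·(5) + (1/4)·(4) + (1/4)·(9) + (1/4)·(23/3) = 77/12.

77/12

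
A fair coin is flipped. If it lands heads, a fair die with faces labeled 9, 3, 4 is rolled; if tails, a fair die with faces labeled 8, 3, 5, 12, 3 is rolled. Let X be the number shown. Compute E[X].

E[X | heads] = (9+3+4)/3 = 16/3.
E[X | tails] = (8+3+5+12+3)/5 = 31/5.
E[X] = (1/2)·(16/3) + (1/2)·(31/5) = 173/30.

173/30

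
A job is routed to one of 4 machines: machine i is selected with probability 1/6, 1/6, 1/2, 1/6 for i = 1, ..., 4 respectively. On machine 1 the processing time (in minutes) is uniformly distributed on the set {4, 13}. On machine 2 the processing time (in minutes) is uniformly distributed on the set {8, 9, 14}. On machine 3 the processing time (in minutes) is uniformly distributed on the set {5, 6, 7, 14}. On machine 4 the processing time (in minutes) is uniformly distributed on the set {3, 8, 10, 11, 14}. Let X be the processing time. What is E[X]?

E[X | machine 1] = (4+13)/2 = 17/2.
E[X | machine 2] = (8+9+14)/3 = 31/3.
E[X | machine 3] = (5+6+7+14)/4 = 8.
E[X | machine 4] = (3+8+10+11+14)/5 = 46/5.
E[X] = (1/6)·(17/2) + (1/6)·(31/3) + (1/2)·(8) + (1/6)·(46/5) = 1561/180.

1561/180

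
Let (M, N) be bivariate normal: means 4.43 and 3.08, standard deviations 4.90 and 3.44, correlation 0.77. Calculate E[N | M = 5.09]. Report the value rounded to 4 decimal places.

3.4368

E[N | M=x] = μ_N + ρ(σ_N/σ_M)(x − μ_M) for jointly normal variables.
E[N | M=5.09] = 3.08 + (0.77)·(3.44/4.90)·(5.09 − (4.43)) = 3.08 + (0.54057)·(0.66) = 3.4368.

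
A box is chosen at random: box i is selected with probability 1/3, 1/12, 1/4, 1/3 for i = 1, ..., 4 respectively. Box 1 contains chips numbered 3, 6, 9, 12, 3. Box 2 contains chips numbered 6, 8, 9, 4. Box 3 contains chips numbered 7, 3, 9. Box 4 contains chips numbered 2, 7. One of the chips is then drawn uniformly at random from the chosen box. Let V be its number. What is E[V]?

E[V | box 1] = (3+6+9+12+3)/5 = 33/5.
E[V | box 2] = (6+8+9+4)/4 = 27/4.
E[V | box 3] = (7+3+9)/3 = 19/3.
E[V | box 4] = (2+7)/2 = 9/2.
By the law of total expectation,
E[V] = (1/3)·(33/5) + (1/12)·(27/4) + (1/4)·(19/3) + (1/3)·(9/2) = 1403/240.

1403/240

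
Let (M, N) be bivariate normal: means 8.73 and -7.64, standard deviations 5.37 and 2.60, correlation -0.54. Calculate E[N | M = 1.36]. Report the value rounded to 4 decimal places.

E[N | M=x] = μ_N + ρ(σ_N/σ_M)(x − μ_M) for jointly normal variables.
E[N | M=1.36] = -7.64 + (-0.54)·(2.60/5.37)·(1.36 − (8.73)) = -7.64 + (-0.26145)·(-7.37) = -5.7131.

-5.7131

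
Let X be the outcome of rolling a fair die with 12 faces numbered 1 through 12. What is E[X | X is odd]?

Given X is odd, X is equally likely to be any of {1, 3, 5, 7, 9, 11}.
E[X | X is odd] = (1 + 3 + 5 + 7 + 9 + 11) / 6 = 6.

6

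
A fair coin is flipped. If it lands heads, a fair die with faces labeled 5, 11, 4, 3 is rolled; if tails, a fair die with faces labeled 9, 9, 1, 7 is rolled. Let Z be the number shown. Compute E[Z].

49/8

E[Z | heads] = (5+11+4+3)/4 = 23/4.
E[Z | tails] = (9+9+1+7)/4 = 13/2.
By the law of total expectation,
E[Z] = (1/2)·(23/4) + (1/2)·(13/2) = 49/8.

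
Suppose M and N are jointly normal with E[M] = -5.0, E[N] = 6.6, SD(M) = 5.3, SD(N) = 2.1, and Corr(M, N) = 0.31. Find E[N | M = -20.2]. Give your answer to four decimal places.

The regression of N on M has slope ρ·σ_N/σ_M and passes through (μ_M, μ_N).
E[N | M=-20.2] = 6.6 + (0.31)·(2.1/5.3)·(-20.2 − (-5.0)) = 6.6 + (0.12283)·(-15.2) = 4.7330.

4.7330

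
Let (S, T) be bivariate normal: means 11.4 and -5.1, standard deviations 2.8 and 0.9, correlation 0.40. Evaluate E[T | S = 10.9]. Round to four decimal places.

-5.1643

E[T | S=x] = μ_T + ρ(σ_T/σ_S)(x − μ_S) for jointly normal variables.
E[T | S=10.9] = -5.1 + (0.40)·(0.9/2.8)·(10.9 − (11.4)) = -5.1 + (0.12857)·(-0.5) = -5.1643.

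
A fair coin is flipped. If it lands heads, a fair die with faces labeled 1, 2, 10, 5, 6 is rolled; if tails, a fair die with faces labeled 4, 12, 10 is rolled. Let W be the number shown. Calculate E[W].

E[W | heads] = (1+2+10+5+6)/5 = 24/5.
E[W | tails] = (4+12+10)/3 = 26/3.
E[W] = (1/2)·(24/5) + (1/2)·(26/3) = 101/15.

101/15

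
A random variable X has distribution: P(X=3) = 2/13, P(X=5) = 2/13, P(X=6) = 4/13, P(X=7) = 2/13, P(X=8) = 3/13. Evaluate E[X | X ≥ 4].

72/11

P(X ≥ 4) = 11/13.
Σ over the event: 5·2/13 + 6·4/13 + 7·2/13 + 8·3/13 = 72/13.
E[X | X ≥ 4] = (72/13) / (11/13) = 72/11.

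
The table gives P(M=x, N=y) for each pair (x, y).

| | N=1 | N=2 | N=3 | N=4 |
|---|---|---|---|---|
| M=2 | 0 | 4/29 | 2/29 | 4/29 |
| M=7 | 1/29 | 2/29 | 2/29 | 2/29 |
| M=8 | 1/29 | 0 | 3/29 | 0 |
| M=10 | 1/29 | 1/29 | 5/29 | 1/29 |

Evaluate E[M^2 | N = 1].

71

P(N = 1) = 3/29.
Σ M^2·P over the event = 49·(1/29) + 64·(1/29) + 100·(1/29) = 213/29.
E[M^2 | N = 1] = (213/29) / (3/29) = 71.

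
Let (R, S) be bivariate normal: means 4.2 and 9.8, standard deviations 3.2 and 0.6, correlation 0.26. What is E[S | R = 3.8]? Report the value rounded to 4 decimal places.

For a bivariate normal, E[S | R=x] = μ_S + ρ·(σ_S/σ_R)·(x − μ_R).
E[S | R=3.8] = 9.8 + (0.26)·(0.6/3.2)·(3.8 − (4.2)) = 9.8 + (0.04875)·(-0.4) = 9.7805.

9.7805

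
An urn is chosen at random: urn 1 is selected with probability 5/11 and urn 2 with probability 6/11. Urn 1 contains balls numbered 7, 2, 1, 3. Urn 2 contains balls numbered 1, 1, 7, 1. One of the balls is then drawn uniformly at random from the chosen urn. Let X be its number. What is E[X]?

E[X | urn 1] = (7+2+1+3)/4 = 13/4.
E[X | urn 2] = (1+1+7+1)/4 = 5/2.
By the law of total expectation,
E[X] = (5/11)·(13/4) + (6/11)·(5/2) = 125/44.

125/44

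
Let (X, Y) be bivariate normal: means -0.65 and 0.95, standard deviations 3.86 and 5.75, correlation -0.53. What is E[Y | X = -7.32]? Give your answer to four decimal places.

The regression of Y on X has slope ρ·σ_Y/σ_X and passes through (μ_X, μ_Y).
E[Y | X=-7.32] = 0.95 + (-0.53)·(5.75/3.86)·(-7.32 − (-0.65)) = 0.95 + (-0.78951)·(-6.67) = 6.2160.

6.2160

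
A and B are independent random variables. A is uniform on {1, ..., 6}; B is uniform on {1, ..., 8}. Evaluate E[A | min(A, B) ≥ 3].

9/2

P(min(A, B) ≥ 3) = 1/2.
Summing A·P(x,y) over outcomes with min(A, B) ≥ 3 gives 9/4.
E[A | min(A, B) ≥ 3] = (9/4) / (1/2) = 9/2.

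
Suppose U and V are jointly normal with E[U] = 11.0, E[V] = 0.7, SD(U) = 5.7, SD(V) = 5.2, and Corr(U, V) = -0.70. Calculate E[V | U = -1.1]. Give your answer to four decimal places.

The regression of V on U has slope ρ·σ_V/σ_U and passes through (μ_U, μ_V).
E[V | U=-1.1] = 0.7 + (-0.70)·(5.2/5.7)·(-1.1 − (11.0)) = 0.7 + (-0.638596)·(-12.1) = 8.4270.

8.4270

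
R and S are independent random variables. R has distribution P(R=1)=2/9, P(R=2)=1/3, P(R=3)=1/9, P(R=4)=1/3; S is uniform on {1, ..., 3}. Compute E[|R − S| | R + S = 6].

P(R + S = 6) = 4/27.
Summing |R−S|·P(x,y) over outcomes with R + S = 6 gives 2/9.
E[|R − S| | R + S = 6] = (2/9) / (4/27) = 3/2.

3/2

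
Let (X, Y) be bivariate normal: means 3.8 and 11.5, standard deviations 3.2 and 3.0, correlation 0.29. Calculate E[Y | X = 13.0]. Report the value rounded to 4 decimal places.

14.0013

For a bivariate normal, E[Y | X=x] = μ_Y + ρ·(σ_Y/σ_X)·(x − μ_X).
E[Y | X=13.0] = 11.5 + (0.29)·(3.0/3.2)·(13.0 − (3.8)) = 11.5 + (0.271875)·(9.2) = 14.0013.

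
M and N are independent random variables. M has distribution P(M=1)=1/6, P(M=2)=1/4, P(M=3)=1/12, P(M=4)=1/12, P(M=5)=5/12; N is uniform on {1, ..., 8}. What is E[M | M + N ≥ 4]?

P(M + N ≥ 4) = 89/96.
Summing M·P(x,y) over outcomes with M + N ≥ 4 gives 155/48.
E[M | M + N ≥ 4] = (155/48) / (89/96) = 310/89.

310/89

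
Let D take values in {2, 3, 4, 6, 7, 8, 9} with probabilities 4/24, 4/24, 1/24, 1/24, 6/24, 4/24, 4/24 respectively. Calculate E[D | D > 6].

P(D > 6) = 7/12.
Σ over the event: 7·1/4 + 8·1/6 + 9·1/6 = 55/12.
E[D | D > 6] = (55/12) / (7/12) = 55/7.

55/7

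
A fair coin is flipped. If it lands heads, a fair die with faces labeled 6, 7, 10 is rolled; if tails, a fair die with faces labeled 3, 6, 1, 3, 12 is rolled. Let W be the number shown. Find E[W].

E[W | heads] = (6+7+10)/3 = 23/3.
E[W | tails] = (3+6+1+3+12)/5 = 5.
E[W] = (1/2)·(23/3) + (1/2)·(5) = 19/3.

19/3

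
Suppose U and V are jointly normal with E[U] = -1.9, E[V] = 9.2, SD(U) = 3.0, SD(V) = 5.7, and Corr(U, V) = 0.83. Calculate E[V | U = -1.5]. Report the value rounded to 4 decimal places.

9.8308

The regression of V on U has slope ρ·σ_V/σ_U and passes through (μ_U, μ_V).
E[V | U=-1.5] = 9.2 + (0.83)·(5.7/3.0)·(-1.5 − (-1.9)) = 9.2 + (1.577)·(0.4) = 9.8308.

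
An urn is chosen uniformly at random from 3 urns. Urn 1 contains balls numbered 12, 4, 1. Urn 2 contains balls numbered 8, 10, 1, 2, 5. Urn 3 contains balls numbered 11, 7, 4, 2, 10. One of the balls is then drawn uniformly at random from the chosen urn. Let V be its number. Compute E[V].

E[V | urn 1] = (12+4+1)/3 = 17/3.
E[V | urn 2] = (8+10+1+2+5)/5 = 26/5.
E[V | urn 3] = (11+7+4+2+10)/5 = 34/5.
By the law of total expectation,
E[V] = (1/3)·(17/3) + (1/3)·(26/5) + (1/3)·(34/5) = 53/9.

53/9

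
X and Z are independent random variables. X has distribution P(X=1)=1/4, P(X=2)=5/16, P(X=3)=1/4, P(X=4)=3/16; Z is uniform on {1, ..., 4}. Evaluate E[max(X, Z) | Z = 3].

P(Z = 3) = 1/4.
Summing max(X,Z)·P(x,y) over outcomes with Z = 3 gives 51/64.
E[max(X, Z) | Z = 3] = (51/64) / (1/4) = 51/16.

51/16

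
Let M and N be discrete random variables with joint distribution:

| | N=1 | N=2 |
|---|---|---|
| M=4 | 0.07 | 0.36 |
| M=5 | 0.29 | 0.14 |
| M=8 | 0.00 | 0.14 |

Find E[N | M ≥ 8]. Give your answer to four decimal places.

P(M ≥ 8) = 0.14.
Summing N·P(M=x,N=y) over the conditioning event gives 0.28.
E[N | M ≥ 8] = (0.28) / (0.14) = 2.0000.

2.0000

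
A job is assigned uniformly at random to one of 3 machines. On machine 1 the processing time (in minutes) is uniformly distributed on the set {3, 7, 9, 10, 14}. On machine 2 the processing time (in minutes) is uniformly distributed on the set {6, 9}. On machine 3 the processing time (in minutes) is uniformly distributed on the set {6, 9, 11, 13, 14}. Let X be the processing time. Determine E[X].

89/10

E[X | machine 1] = (3+7+9+10+14)/5 = 43/5.
E[X | machine 2] = (6+9)/2 = 15/2.
E[X | machine 3] = (6+9+11+13+14)/5 = 53/5.
By the law of total expectation,
E[X] = (1/3)·(43/5) + (1/3)·(15/2) + (1/3)·(53/5) = 89/10.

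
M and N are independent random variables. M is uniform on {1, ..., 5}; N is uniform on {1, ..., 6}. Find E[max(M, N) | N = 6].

6

P(N = 6) = 1/6.
Summing max(M,N)·P(x,y) over outcomes with N = 6 gives 1.
E[max(M, N) | N = 6] = (1) / (1/6) = 6.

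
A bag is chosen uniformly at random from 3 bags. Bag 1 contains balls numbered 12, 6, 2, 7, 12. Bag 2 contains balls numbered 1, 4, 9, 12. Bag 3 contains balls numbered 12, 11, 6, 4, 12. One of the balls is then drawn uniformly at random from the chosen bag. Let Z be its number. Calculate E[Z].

233/30

E[Z | bag 1] = (12+6+2+7+12)/5 = 39/5.
E[Z | bag 2] = (1+4+9+12)/4 = 13/2.
E[Z | bag 3] = (12+11+6+4+12)/5 = 9.
E[Z] = (1/3)·(39/5) + (1/3)·(13/2) + (1/3)·(9) = 233/30.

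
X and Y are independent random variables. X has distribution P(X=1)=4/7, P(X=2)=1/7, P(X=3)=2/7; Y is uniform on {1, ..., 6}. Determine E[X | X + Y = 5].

P(X + Y = 5) = 1/6.
Summing X·P(x,y) over outcomes with X + Y = 5 gives 2/7.
E[X | X + Y = 5] = (2/7) / (1/6) = 12/7.

12/7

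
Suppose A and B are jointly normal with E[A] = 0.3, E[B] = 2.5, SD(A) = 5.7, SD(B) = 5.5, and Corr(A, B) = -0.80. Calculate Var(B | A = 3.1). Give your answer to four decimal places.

Var(B | A=x) = (1 − ρ²)·σ_B².
Var(B | A=3.1) = (5.5)²·(1 − (-0.80)²) = 30.25·0.36 = 10.8900.

10.8900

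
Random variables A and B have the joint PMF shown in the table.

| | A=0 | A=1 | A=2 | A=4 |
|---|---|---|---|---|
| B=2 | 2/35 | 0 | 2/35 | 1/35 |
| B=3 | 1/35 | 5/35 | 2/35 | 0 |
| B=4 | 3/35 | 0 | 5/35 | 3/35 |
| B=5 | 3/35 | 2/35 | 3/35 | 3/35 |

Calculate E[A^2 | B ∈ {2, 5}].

43/8

P(B ∈ {2, 5}) = 16/35.
Σ A^2·P over the event = 0·(2/35) + 0·(3/35) + 1·(2/35) + 4·(2/35) + 4·(3/35) + 16·(1/35) + 16·(3/35) = 86/35.
E[A^2 | B ∈ {2, 5}] = (86/35) / (16/35) = 43/8.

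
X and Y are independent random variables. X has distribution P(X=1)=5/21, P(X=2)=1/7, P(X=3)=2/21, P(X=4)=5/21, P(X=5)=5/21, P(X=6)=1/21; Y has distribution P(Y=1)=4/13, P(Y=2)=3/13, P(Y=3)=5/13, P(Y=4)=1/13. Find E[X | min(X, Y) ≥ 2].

63/16

P(min(X, Y) ≥ 2) = 48/91.
Summing X·P(x,y) over outcomes with min(X, Y) ≥ 2 gives 27/13.
E[X | min(X, Y) ≥ 2] = (27/13) / (48/91) = 63/16.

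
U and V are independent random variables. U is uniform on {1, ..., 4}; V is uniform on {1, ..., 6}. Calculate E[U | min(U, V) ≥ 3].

P(min(U, V) ≥ 3) = 1/3.
Summing U·P(x,y) over outcomes with min(U, V) ≥ 3 gives 7/6.
E[U | min(U, V) ≥ 3] = (7/6) / (1/3) = 7/2.

7/2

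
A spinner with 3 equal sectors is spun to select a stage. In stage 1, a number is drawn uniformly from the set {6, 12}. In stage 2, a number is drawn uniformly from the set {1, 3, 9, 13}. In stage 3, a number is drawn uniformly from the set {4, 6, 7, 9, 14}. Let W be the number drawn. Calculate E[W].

47/6

E[W | stage 1] = (6+12)/2 = 9.
E[W | stage 2] = (1+3+9+13)/4 = 13/2.
E[W | stage 3] = (4+6+7+9+14)/5 = 8.
E[W] = (1/3)·(9) + (1/3)·(13/2) + (1/3)·(8) = 47/6.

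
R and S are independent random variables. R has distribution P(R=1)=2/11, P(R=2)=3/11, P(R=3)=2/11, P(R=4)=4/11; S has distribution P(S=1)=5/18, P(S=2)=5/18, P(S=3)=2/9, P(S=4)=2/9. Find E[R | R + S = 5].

P(R + S = 5) = 25/99.
Summing R·P(x,y) over outcomes with R + S = 5 gives 71/99.
E[R | R + S = 5] = (71/99) / (25/99) = 71/25.

71/25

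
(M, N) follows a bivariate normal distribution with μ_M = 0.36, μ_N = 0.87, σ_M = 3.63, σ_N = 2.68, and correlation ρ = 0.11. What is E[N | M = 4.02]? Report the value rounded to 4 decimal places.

The regression of N on M has slope ρ·σ_N/σ_M and passes through (μ_M, μ_N).
E[N | M=4.02] = 0.87 + (0.11)·(2.68/3.63)·(4.02 − (0.36)) = 0.87 + (0.081212)·(3.66) = 1.1672.

1.1672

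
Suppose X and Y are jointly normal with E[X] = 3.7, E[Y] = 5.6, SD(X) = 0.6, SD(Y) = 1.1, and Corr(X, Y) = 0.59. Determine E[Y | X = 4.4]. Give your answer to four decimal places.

6.3572

E[Y | X=x] = μ_Y + ρ(σ_Y/σ_X)(x − μ_X) for jointly normal variables.
E[Y | X=4.4] = 5.6 + (0.59)·(1.1/0.6)·(4.4 − (3.7)) = 5.6 + (1.0817)·(0.7) = 6.3572.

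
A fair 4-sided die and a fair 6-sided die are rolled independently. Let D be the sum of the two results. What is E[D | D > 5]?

P(D > 5) = 7/12.
Σ over the event: 6·1/6 + 7·1/6 + 8·1/8 + 9·1/12 + 10·1/24 = 13/3.
E[D | D > 5] = (13/3) / (7/12) = 52/7.

52/7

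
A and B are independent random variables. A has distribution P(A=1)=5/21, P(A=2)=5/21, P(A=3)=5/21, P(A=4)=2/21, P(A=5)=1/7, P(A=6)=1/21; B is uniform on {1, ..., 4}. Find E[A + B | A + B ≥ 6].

261/37

P(A + B ≥ 6) = 37/84.
Summing (A+B)·P(x,y) over outcomes with A + B ≥ 6 gives 87/28.
E[A + B | A + B ≥ 6] = (87/28) / (37/84) = 261/37.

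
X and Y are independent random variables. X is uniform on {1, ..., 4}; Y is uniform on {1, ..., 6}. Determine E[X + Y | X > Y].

P(X > Y) = 1/4.
Summing (X+Y)·P(x,y) over outcomes with X > Y gives 5/4.
E[X + Y | X > Y] = (5/4) / (1/4) = 5.

5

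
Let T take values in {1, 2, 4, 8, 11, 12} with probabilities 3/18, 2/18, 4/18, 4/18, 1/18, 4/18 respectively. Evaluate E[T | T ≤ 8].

55/13

P(T ≤ 8) = 13/18.
Σ over the event: 1·1/6 + 2·1/9 + 4·2/9 + 8·2/9 = 55/18.
E[T | T ≤ 8] = (55/18) / (13/18) = 55/13.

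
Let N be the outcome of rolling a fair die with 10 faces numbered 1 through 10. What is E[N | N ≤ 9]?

5

Given N ≤ 9, N is equally likely to be any of {1, 2, 3, 4, 5, 6, 7, 8, 9}.
E[N | N ≤ 9] = (1 + 2 + 3 + 4 + 5 + 6 + 7 + 8 + 9) / 9 = 5.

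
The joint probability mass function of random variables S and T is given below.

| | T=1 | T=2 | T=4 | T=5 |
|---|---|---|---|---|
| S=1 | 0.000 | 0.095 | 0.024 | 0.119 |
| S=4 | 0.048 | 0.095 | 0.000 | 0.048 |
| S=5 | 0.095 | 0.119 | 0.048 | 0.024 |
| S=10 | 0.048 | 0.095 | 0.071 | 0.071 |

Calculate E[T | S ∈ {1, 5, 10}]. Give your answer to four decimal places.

P(S ∈ {1, 5, 10}) = 0.809.
Summing T·P(S=x,T=y) over the conditioning event gives 2.403.
E[T | S ∈ {1, 5, 10}] = (2.403) / (0.809) = 2.9703.

2.9703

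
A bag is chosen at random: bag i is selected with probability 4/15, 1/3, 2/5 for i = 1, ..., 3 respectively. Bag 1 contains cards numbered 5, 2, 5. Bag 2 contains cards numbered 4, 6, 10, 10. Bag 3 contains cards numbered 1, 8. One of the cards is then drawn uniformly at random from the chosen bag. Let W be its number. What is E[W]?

E[W | bag 1] = (5+2+5)/3 = 4.
E[W | bag 2] = (4+6+10+10)/4 = 15/2.
E[W | bag 3] = (1+8)/2 = 9/2.
By the law of total expectation,
E[W] = (4/15)·(4) + (1/3)·(15/2) + (2/5)·(9/2) = 161/30.

161/30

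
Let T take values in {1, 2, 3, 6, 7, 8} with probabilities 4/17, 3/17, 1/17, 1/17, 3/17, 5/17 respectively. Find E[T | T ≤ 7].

P(T ≤ 7) = 12/17.
Σ over the event: 1·4/17 + 2·3/17 + 3·1/17 + 6·1/17 + 7·3/17 = 40/17.
E[T | T ≤ 7] = (40/17) / (12/17) = 10/3.

10/3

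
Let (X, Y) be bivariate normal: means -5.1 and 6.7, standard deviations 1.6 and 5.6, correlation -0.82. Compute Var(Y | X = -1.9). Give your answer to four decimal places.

10.2735

Var(Y | X=x) = (1 − ρ²)·σ_Y².
Var(Y | X=-1.9) = (5.6)²·(1 − (-0.82)²) = 31.36·0.3276 = 10.2735.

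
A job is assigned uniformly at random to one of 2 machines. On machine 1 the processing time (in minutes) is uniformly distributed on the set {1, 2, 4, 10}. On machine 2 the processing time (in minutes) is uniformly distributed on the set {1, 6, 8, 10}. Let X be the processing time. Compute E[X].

E[X | machine 1] = (1+2+4+10)/4 = 17/4.
E[X | machine 2] = (1+6+8+10)/4 = 25/4.
By the law of total expectation,
E[X] = (1/2)·(17/4) + (1/2)·(25/4) = 21/4.

21/4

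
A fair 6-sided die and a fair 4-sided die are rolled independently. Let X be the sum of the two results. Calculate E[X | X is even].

6

P(X is even) = 1/2.
Σ over the event: 2·1/24 + 4·1/8 + 6·1/6 + 8·1/8 + 10·1/24 = 3.
E[X | X is even] = (3) / (1/2) = 6.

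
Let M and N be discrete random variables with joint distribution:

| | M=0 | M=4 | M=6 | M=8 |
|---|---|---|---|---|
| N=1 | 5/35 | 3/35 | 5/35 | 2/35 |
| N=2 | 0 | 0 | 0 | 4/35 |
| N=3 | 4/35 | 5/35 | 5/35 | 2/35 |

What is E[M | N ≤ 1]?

58/15

P(N ≤ 1) = 3/7.
Summing M·P(M=x,N=y) over the conditioning event gives 58/35.
E[M | N ≤ 1] = (58/35) / (3/7) = 58/15.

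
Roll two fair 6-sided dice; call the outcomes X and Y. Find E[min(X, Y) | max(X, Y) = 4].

16/7

Outcomes with max(X, Y) = 4: (1,4), (2,4), (3,4), (4,1), (4,2), (4,3), (4,4), each with probability 1/36.
E[min(X, Y) | max(X, Y) = 4] = (1 + 2 + 3 + 1 + 2 + 3 + 4) / 7 = 16/7.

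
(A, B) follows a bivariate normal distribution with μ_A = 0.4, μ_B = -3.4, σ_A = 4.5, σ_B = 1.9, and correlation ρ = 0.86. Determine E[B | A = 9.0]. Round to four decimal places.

For a bivariate normal, E[B | A=x] = μ_B + ρ·(σ_B/σ_A)·(x − μ_A).
E[B | A=9.0] = -3.4 + (0.86)·(1.9/4.5)·(9.0 − (0.4)) = -3.4 + (0.363111)·(8.6) = -0.2772.

-0.2772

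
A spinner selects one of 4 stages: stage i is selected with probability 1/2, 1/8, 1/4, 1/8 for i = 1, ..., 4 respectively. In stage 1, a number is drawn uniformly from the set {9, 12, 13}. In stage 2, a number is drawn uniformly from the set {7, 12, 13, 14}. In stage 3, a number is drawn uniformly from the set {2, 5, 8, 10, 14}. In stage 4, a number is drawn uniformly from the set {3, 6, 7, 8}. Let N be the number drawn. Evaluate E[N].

E[N | stage 1] = (9+12+13)/3 = 34/3.
E[N | stage 2] = (7+12+13+14)/4 = 23/2.
E[N | stage 3] = (2+5+8+10+14)/5 = 39/5.
E[N | stage 4] = (3+6+7+8)/4 = 6.
E[N] = (1/2)·(34/3) + (1/8)·(23/2) + (1/4)·(39/5) + (1/8)·(6) = 2353/240.

2353/240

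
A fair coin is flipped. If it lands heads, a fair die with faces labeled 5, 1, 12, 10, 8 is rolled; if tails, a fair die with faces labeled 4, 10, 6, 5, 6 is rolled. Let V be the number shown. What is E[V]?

67/10

E[V | heads] = (5+1+12+10+8)/5 = 36/5.
E[V | tails] = (4+10+6+5+6)/5 = 31/5.
By the law of total expectation,
E[V] = (1/2)·(36/5) + (1/2)·(31/5) = 67/10.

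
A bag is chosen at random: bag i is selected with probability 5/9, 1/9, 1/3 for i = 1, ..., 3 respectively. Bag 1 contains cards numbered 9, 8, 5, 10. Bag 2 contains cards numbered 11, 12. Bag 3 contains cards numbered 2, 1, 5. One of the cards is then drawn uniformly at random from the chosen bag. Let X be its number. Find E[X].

119/18

E[X | bag 1] = (9+8+5+10)/4 = 8.
E[X | bag 2] = (11+12)/2 = 23/2.
E[X | bag 3] = (2+1+5)/3 = 8/3.
E[X] = (5/9)·(8) + (1/9)·(23/2) + (1/3)·(8/3) = 119/18.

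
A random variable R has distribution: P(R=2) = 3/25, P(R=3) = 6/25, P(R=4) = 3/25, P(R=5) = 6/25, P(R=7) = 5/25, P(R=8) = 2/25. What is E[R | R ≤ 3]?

P(R ≤ 3) = 9/25.
Σ over the event: 2·3/25 + 3·6/25 = 24/25.
E[R | R ≤ 3] = (24/25) / (9/25) = 8/3.

8/3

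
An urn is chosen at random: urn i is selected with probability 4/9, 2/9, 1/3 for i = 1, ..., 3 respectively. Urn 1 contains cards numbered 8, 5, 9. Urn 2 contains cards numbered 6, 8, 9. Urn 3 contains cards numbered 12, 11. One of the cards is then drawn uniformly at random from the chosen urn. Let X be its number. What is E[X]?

E[X | urn 1] = (8+5+9)/3 = 22/3.
E[X | urn 2] = (6+8+9)/3 = 23/3.
E[X | urn 3] = (12+11)/2 = 23/2.
By the law of total expectation,
E[X] = (4/9)·(22/3) + (2/9)·(23/3) + (1/3)·(23/2) = 475/54.

475/54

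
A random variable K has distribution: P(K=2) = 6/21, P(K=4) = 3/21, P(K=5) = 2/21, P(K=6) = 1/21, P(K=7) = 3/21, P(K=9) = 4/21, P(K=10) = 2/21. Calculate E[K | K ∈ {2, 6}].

P(K ∈ {2, 6}) = 1/3.
Σ over the event: 2·2/7 + 6·1/21 = 6/7.
E[K | K ∈ {2, 6}] = (6/7) / (1/3) = 18/7.

18/7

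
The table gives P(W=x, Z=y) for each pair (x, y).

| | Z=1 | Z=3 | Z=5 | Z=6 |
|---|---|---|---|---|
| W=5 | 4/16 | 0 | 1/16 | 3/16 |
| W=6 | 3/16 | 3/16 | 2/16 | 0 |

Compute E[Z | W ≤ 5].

27/8

P(W ≤ 5) = 1/2.
Summing Z·P(W=x,Z=y) over the conditioning event gives 27/16.
E[Z | W ≤ 5] = (27/16) / (1/2) = 27/8.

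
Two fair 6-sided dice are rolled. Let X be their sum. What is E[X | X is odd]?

7

P(X is odd) = 1/2.
Σ over the event: 3·1/18 + 5·1/9 + 7·1/6 + 9·1/9 + 11·1/18 = 7/2.
E[X | X is odd] = (7/2) / (1/2) = 7.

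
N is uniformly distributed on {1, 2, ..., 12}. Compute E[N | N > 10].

23/2

Given N > 10, N is equally likely to be any of {11, 12}.
E[N | N > 10] = (11 + 12) / 2 = 23/2.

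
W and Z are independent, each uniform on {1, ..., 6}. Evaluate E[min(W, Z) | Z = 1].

1

Outcomes with Z = 1: (1,1), (2,1), (3,1), (4,1), (5,1), (6,1), each with probability 1/36.
E[min(W, Z) | Z = 1] = (1 + 1 + 1 + 1 + 1 + 1) / 6 = 1.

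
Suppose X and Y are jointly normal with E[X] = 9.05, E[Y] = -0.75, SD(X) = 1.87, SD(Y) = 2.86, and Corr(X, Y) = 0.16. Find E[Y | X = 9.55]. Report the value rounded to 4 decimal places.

-0.6276

The regression of Y on X has slope ρ·σ_Y/σ_X and passes through (μ_X, μ_Y).
E[Y | X=9.55] = -0.75 + (0.16)·(2.86/1.87)·(9.55 − (9.05)) = -0.75 + (0.24471)·(0.5) = -0.6276.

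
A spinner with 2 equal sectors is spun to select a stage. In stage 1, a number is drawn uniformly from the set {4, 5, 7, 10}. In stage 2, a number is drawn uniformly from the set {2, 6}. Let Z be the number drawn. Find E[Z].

E[Z | stage 1] = (4+5+7+10)/4 = 13/2.
E[Z | stage 2] = (2+6)/2 = 4.
E[Z] = (1/2)·(13/2) + (1/2)·(4) = 21/4.

21/4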